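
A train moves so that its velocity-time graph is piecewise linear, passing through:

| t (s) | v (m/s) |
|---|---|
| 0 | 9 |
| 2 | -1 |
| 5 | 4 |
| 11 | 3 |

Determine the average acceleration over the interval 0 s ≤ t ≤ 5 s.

-1 m/s²

Average acceleration = Δv/Δt = (4 − 9)/(5 − 0) = -1 m/s².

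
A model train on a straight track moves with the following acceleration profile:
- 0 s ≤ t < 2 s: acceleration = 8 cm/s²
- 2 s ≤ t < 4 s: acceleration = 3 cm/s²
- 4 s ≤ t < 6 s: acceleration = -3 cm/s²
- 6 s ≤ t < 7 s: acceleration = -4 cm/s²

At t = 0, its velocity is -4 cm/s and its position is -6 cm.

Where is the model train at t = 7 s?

On each constant-a segment, Δv = aΔt and Δx = v₀Δt + ½aΔt²; chain segment to segment.
0–2 s: v starts -4 cm/s; Δx = -4·2 + ½·8·2² = 8 cm; v ends 12 cm/s.
2–4 s: v starts 12 cm/s; Δx = 12·2 + ½·3·2² = 30 cm; v ends 18 cm/s.
4–6 s: v starts 18 cm/s; Δx = 18·2 + ½·-3·2² = 30 cm; v ends 12 cm/s.
6–7 s: v starts 12 cm/s; Δx = 12·1 + ½·-4·1² = 10 cm; v ends 8 cm/s.
x(7) = -6 + Σ Δx = 72 cm.

72 cm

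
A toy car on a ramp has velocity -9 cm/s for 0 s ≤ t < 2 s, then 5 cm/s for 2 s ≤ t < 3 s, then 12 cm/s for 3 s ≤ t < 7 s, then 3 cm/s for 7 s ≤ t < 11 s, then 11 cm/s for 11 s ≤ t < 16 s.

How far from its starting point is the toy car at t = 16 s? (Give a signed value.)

Displacement is the signed area under the v-t curve.
0–2 s: -9 × 2 = -18 cm
2–3 s: 5 × 1 = 5 cm
3–7 s: 12 × 4 = 48 cm
7–11 s: 3 × 4 = 12 cm
11–16 s: 11 × 5 = 55 cm
Net displacement = 102 cm

102 cm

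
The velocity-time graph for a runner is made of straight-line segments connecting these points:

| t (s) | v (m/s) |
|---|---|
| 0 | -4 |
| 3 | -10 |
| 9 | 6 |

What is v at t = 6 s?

On 3–9 s the graph is linear from -10 to 6 m/s: v(6) = -10 + (6 − -10)·(6 − 3)/(9 − 3) = -2 m/s.

-2 m/s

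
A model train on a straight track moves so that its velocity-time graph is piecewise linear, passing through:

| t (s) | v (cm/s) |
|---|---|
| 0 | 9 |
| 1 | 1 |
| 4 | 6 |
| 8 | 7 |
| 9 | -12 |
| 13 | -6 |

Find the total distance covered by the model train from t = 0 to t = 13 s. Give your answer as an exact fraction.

Distance (not displacement) is the total path length: add the absolute areas under v-t.
0–1 s: |½(9 + 1)(1)| = 5 cm
1–4 s: |½(1 + 6)(3)| = 10.5 cm
4–8 s: |½(6 + 7)(4)| = 26 cm
8–9 s: v = 0 at t = 159/19 s; triangle areas 49/38 + 72/19 = 193/38 cm
9–13 s: |½(-12 + -6)(4)| = 36 cm
Total distance = 1569/19 cm

1569/19 cm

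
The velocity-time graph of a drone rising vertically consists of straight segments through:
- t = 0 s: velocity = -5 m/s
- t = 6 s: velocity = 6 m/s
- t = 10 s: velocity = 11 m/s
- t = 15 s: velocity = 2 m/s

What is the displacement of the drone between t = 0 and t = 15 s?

Displacement is the signed area under the v-t curve.
0–6 s: ½(-5 + 6)(6) = 3 m
6–10 s: ½(6 + 11)(4) = 34 m
10–15 s: ½(11 + 2)(5) = 32.5 m
Net displacement = 69.5 m

69.5 m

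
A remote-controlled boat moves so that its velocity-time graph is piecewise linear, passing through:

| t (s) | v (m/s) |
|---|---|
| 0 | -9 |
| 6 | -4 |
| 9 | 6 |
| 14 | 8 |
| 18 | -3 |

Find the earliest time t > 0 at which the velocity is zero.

t = 7.2 s

v changes sign on 6–9 s (from -4 to 6); the graph is linear there, so v = 0 at t = 6 + (4)·(9 − 6)/(6 − -4) = 7.2 s.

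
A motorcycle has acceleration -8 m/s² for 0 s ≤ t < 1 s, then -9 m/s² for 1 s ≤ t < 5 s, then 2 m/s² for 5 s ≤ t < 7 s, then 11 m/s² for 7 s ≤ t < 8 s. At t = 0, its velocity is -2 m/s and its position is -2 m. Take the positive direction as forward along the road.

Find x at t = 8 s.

On each constant-a segment, Δv = aΔt and Δx = v₀Δt + ½aΔt²; chain segment to segment.
0–1 s: v starts -2 m/s; Δx = -2·1 + ½·-8·1² = -6 m; v ends -10 m/s.
1–5 s: v starts -10 m/s; Δx = -10·4 + ½·-9·4² = -112 m; v ends -46 m/s.
5–7 s: v starts -46 m/s; Δx = -46·2 + ½·2·2² = -88 m; v ends -42 m/s.
7–8 s: v starts -42 m/s; Δx = -42·1 + ½·11·1² = -36.5 m; v ends -31 m/s.
x(8) = -2 + Σ Δx = -244.5 m.

-244.5 m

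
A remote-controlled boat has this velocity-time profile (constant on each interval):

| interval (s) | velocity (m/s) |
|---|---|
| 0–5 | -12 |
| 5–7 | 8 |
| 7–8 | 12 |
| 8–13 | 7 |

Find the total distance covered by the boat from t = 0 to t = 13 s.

123 m

Distance (not displacement) is the total path length: add the absolute areas under v-t.
0–5 s: |-12| × 5 = 60 m
5–7 s: |8| × 2 = 16 m
7–8 s: |12| × 1 = 12 m
8–13 s: |7| × 5 = 35 m
Total distance = 123 m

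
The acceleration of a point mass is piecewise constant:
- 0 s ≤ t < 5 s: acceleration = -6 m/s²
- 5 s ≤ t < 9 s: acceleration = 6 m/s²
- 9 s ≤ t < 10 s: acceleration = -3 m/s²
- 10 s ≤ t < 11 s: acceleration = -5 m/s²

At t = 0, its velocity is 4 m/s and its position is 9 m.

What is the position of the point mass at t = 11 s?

-113 m

On each constant-a segment, Δv = aΔt and Δx = v₀Δt + ½aΔt²; chain segment to segment.
0–5 s: v starts 4 m/s; Δx = 4·5 + ½·-6·5² = -55 m; v ends -26 m/s.
5–9 s: v starts -26 m/s; Δx = -26·4 + ½·6·4² = -56 m; v ends -2 m/s.
9–10 s: v starts -2 m/s; Δx = -2·1 + ½·-3·1² = -3.5 m; v ends -5 m/s.
10–11 s: v starts -5 m/s; Δx = -5·1 + ½·-5·1² = -7.5 m; v ends -10 m/s.
x(11) = 9 + Σ Δx = -113 m.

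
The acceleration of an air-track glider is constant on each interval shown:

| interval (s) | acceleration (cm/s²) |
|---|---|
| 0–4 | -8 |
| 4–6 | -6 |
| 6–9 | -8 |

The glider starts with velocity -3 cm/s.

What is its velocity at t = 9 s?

-71 cm/s

Δv equals the area under the a-t graph; then v = v₀ + Δv.
0–4 s: -8 × 4 = -32 cm/s
4–6 s: -6 × 2 = -12 cm/s
6–9 s: -8 × 3 = -24 cm/s
Δv = -68 cm/s, so v(9) = -3 + (-68) = -71 cm/s.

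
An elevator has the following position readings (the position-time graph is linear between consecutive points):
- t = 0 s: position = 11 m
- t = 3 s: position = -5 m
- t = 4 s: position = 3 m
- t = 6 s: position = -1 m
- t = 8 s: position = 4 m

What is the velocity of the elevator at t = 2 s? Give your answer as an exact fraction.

Velocity is the slope of the x-t graph on 0–3 s: (-5 − 11)/(3 − 0) = -16/3 m/s.

-16/3 m/s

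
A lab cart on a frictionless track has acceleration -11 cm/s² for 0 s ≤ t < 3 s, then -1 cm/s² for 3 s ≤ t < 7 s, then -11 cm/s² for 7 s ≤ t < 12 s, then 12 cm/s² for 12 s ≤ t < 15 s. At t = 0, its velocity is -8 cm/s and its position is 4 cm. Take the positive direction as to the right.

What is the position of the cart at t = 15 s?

-850 cm

On each constant-a segment, Δv = aΔt and Δx = v₀Δt + ½aΔt²; chain segment to segment.
0–3 s: v starts -8 cm/s; Δx = -8·3 + ½·-11·3² = -73.5 cm; v ends -41 cm/s.
3–7 s: v starts -41 cm/s; Δx = -41·4 + ½·-1·4² = -172 cm; v ends -45 cm/s.
7–12 s: v starts -45 cm/s; Δx = -45·5 + ½·-11·5² = -362.5 cm; v ends -100 cm/s.
12–15 s: v starts -100 cm/s; Δx = -100·3 + ½·12·3² = -246 cm; v ends -64 cm/s.
x(15) = 4 + Σ Δx = -850 cm.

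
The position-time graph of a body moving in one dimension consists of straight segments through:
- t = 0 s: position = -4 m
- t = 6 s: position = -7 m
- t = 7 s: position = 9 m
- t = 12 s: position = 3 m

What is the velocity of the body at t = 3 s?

Velocity is the slope of the x-t graph on 0–6 s: (-7 − -4)/(6 − 0) = -0.5 m/s.

-0.5 m/s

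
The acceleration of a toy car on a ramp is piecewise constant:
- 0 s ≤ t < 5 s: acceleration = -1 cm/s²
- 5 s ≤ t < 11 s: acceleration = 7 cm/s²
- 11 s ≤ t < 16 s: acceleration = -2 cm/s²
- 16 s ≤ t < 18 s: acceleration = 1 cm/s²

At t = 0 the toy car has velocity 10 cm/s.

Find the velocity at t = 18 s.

39 cm/s

Δv equals the area under the a-t graph; then v = v₀ + Δv.
0–5 s: -1 × 5 = -5 cm/s
5–11 s: 7 × 6 = 42 cm/s
11–16 s: -2 × 5 = -10 cm/s
16–18 s: 1 × 2 = 2 cm/s
Δv = 29 cm/s, so v(18) = 10 + (29) = 39 cm/s.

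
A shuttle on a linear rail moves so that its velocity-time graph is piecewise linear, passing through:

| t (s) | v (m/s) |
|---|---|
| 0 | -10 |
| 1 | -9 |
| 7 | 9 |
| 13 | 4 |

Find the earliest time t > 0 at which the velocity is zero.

v changes sign on 1–7 s (from -9 to 9); the graph is linear there, so v = 0 at t = 1 + (9)·(7 − 1)/(9 − -9) = 4 s.

t = 4 s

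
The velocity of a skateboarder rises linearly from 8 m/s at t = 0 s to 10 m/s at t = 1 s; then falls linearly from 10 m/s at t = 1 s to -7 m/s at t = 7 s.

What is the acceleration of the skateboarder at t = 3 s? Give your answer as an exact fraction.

Acceleration is the slope of the v-t graph on 1–7 s: (-7 − 10)/(7 − 1) = -17/6 m/s².

-17/6 m/s²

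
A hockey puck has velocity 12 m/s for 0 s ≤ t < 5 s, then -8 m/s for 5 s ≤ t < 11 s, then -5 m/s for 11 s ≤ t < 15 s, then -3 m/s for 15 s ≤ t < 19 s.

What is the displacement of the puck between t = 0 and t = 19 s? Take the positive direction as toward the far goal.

Displacement is the signed area under the v-t curve.
0–5 s: 12 × 5 = 60 m
5–11 s: -8 × 6 = -48 m
11–15 s: -5 × 4 = -20 m
15–19 s: -3 × 4 = -12 m
Net displacement = -20 m

-20 m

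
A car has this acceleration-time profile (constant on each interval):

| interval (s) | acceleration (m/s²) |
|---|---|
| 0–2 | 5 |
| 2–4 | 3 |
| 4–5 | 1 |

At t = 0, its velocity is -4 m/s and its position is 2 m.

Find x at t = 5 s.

34.5 m

On each constant-a segment, Δv = aΔt and Δx = v₀Δt + ½aΔt²; chain segment to segment.
0–2 s: v starts -4 m/s; Δx = -4·2 + ½·5·2² = 2 m; v ends 6 m/s.
2–4 s: v starts 6 m/s; Δx = 6·2 + ½·3·2² = 18 m; v ends 12 m/s.
4–5 s: v starts 12 m/s; Δx = 12·1 + ½·1·1² = 12.5 m; v ends 13 m/s.
x(5) = 2 + Σ Δx = 34.5 m.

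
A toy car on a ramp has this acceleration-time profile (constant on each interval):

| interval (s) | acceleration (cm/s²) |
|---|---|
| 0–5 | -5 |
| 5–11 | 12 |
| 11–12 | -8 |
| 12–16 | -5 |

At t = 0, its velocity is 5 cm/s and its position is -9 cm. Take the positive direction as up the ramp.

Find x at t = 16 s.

On each constant-a segment, Δv = aΔt and Δx = v₀Δt + ½aΔt²; chain segment to segment.
0–5 s: v starts 5 cm/s; Δx = 5·5 + ½·-5·5² = -37.5 cm; v ends -20 cm/s.
5–11 s: v starts -20 cm/s; Δx = -20·6 + ½·12·6² = 96 cm; v ends 52 cm/s.
11–12 s: v starts 52 cm/s; Δx = 52·1 + ½·-8·1² = 48 cm; v ends 44 cm/s.
12–16 s: v starts 44 cm/s; Δx = 44·4 + ½·-5·4² = 136 cm; v ends 24 cm/s.
x(16) = -9 + Σ Δx = 233.5 cm.

233.5 cm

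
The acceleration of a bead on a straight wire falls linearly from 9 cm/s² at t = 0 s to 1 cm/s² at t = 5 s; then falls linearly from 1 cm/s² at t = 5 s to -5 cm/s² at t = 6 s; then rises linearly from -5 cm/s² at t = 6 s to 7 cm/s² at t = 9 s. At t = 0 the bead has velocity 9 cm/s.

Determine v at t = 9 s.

Δv equals the area under the a-t graph; then v = v₀ + Δv.
0–5 s: ½(9 + 1)(5) = 25 cm/s
5–6 s: ½(1 + -5)(1) = -2 cm/s
6–9 s: ½(-5 + 7)(3) = 3 cm/s
Δv = 26 cm/s, so v(9) = 9 + (26) = 35 cm/s.

35 cm/s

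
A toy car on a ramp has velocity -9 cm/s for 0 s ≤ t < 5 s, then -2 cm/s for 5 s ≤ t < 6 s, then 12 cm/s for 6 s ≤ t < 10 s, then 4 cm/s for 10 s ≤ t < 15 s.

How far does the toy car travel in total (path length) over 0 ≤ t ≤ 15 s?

Total distance travelled is ∫|v| dt — sum the magnitudes of each area piece.
0–5 s: |-9| × 5 = 45 cm
5–6 s: |-2| × 1 = 2 cm
6–10 s: |12| × 4 = 48 cm
10–15 s: |4| × 5 = 20 cm
Total distance = 115 cm

115 cm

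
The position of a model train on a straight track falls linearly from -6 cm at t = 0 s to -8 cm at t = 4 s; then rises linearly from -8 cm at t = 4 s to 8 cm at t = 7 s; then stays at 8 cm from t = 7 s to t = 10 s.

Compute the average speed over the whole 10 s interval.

Average speed = (total path length)/(elapsed time); on a piecewise-linear x-t graph the path length is Σ|Δx|.
0–4 s: |Δx| = |-8 − -6| = 2 cm
4–7 s: |Δx| = |8 − -8| = 16 cm
7–10 s: |Δx| = |8 − 8| = 0 cm
Total path = 18 cm; average speed = 18/10 = 1.8 cm/s.

1.8 cm/s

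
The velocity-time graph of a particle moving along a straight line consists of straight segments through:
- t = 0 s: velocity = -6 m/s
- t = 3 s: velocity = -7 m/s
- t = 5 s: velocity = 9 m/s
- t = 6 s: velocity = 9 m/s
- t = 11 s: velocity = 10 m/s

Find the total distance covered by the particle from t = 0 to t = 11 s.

84.125 m

Total distance travelled is ∫|v| dt — sum the magnitudes of each area piece.
0–3 s: |½(-6 + -7)(3)| = 19.5 m
3–5 s: v = 0 at t = 3.875 s; triangle areas 3.0625 + 5.0625 = 8.125 m
5–6 s: |9| × 1 = 9 m
6–11 s: |½(9 + 10)(5)| = 47.5 m
Total distance = 84.125 m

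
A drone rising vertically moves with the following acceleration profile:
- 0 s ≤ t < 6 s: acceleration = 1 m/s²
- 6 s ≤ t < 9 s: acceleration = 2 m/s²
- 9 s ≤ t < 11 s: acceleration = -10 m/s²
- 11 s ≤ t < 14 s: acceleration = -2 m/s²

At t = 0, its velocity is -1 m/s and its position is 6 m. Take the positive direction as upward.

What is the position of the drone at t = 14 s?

On each constant-a segment, Δv = aΔt and Δx = v₀Δt + ½aΔt²; chain segment to segment.
0–6 s: v starts -1 m/s; Δx = -1·6 + ½·1·6² = 12 m; v ends 5 m/s.
6–9 s: v starts 5 m/s; Δx = 5·3 + ½·2·3² = 24 m; v ends 11 m/s.
9–11 s: v starts 11 m/s; Δx = 11·2 + ½·-10·2² = 2 m; v ends -9 m/s.
11–14 s: v starts -9 m/s; Δx = -9·3 + ½·-2·3² = -36 m; v ends -15 m/s.
x(14) = 6 + Σ Δx = 8 m.

8 m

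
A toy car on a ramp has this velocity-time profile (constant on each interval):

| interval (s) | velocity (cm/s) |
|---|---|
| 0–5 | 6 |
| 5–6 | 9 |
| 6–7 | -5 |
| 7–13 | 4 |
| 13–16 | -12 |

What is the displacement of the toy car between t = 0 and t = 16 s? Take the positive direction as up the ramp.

Displacement is the signed area under the v-t curve.
0–5 s: 6 × 5 = 30 cm
5–6 s: 9 × 1 = 9 cm
6–7 s: -5 × 1 = -5 cm
7–13 s: 4 × 6 = 24 cm
13–16 s: -12 × 3 = -36 cm
Net displacement = 22 cm

22 cm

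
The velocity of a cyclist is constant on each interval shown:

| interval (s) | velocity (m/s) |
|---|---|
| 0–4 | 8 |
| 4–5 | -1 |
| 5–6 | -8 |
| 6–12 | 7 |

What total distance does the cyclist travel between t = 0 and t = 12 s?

83 m

Total distance travelled is ∫|v| dt — sum the magnitudes of each area piece.
0–4 s: |8| × 4 = 32 m
4–5 s: |-1| × 1 = 1 m
5–6 s: |-8| × 1 = 8 m
6–12 s: |7| × 6 = 42 m
Total distance = 83 m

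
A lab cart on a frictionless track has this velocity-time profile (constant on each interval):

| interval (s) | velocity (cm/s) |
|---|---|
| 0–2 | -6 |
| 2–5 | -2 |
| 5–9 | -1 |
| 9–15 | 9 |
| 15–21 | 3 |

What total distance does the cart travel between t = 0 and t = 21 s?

94 cm

Distance (not displacement) is the total path length: add the absolute areas under v-t.
0–2 s: |-6| × 2 = 12 cm
2–5 s: |-2| × 3 = 6 cm
5–9 s: |-1| × 4 = 4 cm
9–15 s: |9| × 6 = 54 cm
15–21 s: |3| × 6 = 18 cm
Total distance = 94 cm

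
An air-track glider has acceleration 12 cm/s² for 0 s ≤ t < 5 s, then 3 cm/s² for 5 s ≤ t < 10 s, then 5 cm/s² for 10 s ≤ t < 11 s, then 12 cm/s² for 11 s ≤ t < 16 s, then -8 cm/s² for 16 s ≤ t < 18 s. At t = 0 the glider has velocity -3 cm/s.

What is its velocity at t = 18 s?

Δv equals the area under the a-t graph; then v = v₀ + Δv.
0–5 s: 12 × 5 = 60 cm/s
5–10 s: 3 × 5 = 15 cm/s
10–11 s: 5 × 1 = 5 cm/s
11–16 s: 12 × 5 = 60 cm/s
16–18 s: -8 × 2 = -16 cm/s
Δv = 124 cm/s, so v(18) = -3 + (124) = 121 cm/s.

121 cm/s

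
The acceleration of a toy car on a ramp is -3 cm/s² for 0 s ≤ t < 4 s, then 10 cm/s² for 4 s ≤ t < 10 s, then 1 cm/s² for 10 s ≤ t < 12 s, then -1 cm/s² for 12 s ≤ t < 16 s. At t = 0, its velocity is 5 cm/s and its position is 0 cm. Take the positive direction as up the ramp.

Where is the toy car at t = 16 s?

454 cm

On each constant-a segment, Δv = aΔt and Δx = v₀Δt + ½aΔt²; chain segment to segment.
0–4 s: v starts 5 cm/s; Δx = 5·4 + ½·-3·4² = -4 cm; v ends -7 cm/s.
4–10 s: v starts -7 cm/s; Δx = -7·6 + ½·10·6² = 138 cm; v ends 53 cm/s.
10–12 s: v starts 53 cm/s; Δx = 53·2 + ½·1·2² = 108 cm; v ends 55 cm/s.
12–16 s: v starts 55 cm/s; Δx = 55·4 + ½·-1·4² = 212 cm; v ends 51 cm/s.
x(16) = 0 + Σ Δx = 454 cm.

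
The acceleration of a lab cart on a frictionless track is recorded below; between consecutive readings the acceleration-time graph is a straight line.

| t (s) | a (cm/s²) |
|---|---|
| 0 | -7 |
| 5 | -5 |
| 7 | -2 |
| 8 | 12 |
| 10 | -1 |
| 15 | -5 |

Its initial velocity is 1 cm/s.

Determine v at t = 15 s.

-35 cm/s

Δv equals the area under the a-t graph; then v = v₀ + Δv.
0–5 s: ½(-7 + -5)(5) = -30 cm/s
5–7 s: ½(-5 + -2)(2) = -7 cm/s
7–8 s: ½(-2 + 12)(1) = 5 cm/s
8–10 s: ½(12 + -1)(2) = 11 cm/s
10–15 s: ½(-1 + -5)(5) = -15 cm/s
Δv = -36 cm/s, so v(15) = 1 + (-36) = -35 cm/s.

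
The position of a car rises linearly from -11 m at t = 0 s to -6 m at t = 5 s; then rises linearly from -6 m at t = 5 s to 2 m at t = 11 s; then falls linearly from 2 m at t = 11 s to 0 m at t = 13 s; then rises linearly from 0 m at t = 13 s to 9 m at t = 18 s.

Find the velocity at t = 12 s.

Velocity is the slope of the x-t graph on 11–13 s: (0 − 2)/(13 − 11) = -1 m/s.

-1 m/s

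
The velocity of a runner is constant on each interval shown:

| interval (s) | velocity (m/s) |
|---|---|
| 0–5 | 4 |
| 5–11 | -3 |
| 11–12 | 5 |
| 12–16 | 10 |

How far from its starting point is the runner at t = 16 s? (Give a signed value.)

Displacement is the signed area under the v-t curve.
0–5 s: 4 × 5 = 20 m
5–11 s: -3 × 6 = -18 m
11–12 s: 5 × 1 = 5 m
12–16 s: 10 × 4 = 40 m
Net displacement = 47 m

47 m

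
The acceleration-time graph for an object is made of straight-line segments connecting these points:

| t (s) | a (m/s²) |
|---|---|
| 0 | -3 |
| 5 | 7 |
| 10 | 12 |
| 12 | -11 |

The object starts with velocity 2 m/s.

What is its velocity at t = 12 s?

60.5 m/s

Δv equals the area under the a-t graph; then v = v₀ + Δv.
0–5 s: ½(-3 + 7)(5) = 10 m/s
5–10 s: ½(7 + 12)(5) = 47.5 m/s
10–12 s: ½(12 + -11)(2) = 1 m/s
Δv = 58.5 m/s, so v(12) = 2 + (58.5) = 60.5 m/s.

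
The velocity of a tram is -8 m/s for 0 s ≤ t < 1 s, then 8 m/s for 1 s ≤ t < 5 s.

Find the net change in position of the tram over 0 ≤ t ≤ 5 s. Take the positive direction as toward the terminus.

24 m

Net displacement equals the area under the velocity-time graph (areas below the axis count negative).
0–1 s: -8 × 1 = -8 m
1–5 s: 8 × 4 = 32 m
Net displacement = 24 m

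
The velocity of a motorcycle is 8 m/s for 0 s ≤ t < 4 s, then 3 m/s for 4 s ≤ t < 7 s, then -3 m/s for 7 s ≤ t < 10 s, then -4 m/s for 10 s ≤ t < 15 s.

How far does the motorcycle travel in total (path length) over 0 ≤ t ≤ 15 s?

70 m

Distance (not displacement) is the total path length: add the absolute areas under v-t.
0–4 s: |8| × 4 = 32 m
4–7 s: |3| × 3 = 9 m
7–10 s: |-3| × 3 = 9 m
10–15 s: |-4| × 5 = 20 m
Total distance = 70 m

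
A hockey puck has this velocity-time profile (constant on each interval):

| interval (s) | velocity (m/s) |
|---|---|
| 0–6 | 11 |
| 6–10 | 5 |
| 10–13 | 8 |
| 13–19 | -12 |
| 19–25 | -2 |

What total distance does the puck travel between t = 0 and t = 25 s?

Distance (not displacement) is the total path length: add the absolute areas under v-t.
0–6 s: |11| × 6 = 66 m
6–10 s: |5| × 4 = 20 m
10–13 s: |8| × 3 = 24 m
13–19 s: |-12| × 6 = 72 m
19–25 s: |-2| × 6 = 12 m
Total distance = 194 m

194 m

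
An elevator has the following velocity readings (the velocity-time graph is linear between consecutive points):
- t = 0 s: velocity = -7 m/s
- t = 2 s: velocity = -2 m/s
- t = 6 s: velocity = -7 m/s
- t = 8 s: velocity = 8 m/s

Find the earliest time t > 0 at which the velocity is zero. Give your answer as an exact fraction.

v changes sign on 6–8 s (from -7 to 8); the graph is linear there, so v = 0 at t = 6 + (7)·(8 − 6)/(8 − -7) = 104/15 s.

t = 104/15 s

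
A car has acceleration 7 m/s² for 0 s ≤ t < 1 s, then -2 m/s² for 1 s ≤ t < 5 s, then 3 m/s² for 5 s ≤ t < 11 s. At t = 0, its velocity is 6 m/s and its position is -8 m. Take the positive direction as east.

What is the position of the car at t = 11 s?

On each constant-a segment, Δv = aΔt and Δx = v₀Δt + ½aΔt²; chain segment to segment.
0–1 s: v starts 6 m/s; Δx = 6·1 + ½·7·1² = 9.5 m; v ends 13 m/s.
1–5 s: v starts 13 m/s; Δx = 13·4 + ½·-2·4² = 36 m; v ends 5 m/s.
5–11 s: v starts 5 m/s; Δx = 5·6 + ½·3·6² = 84 m; v ends 23 m/s.
x(11) = -8 + Σ Δx = 121.5 m.

121.5 m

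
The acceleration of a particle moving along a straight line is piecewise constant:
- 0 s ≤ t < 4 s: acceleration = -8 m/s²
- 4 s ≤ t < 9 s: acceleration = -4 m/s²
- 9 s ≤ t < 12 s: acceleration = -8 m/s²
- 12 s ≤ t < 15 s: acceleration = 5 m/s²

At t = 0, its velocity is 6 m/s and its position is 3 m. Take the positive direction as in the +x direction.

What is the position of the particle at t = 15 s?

On each constant-a segment, Δv = aΔt and Δx = v₀Δt + ½aΔt²; chain segment to segment.
0–4 s: v starts 6 m/s; Δx = 6·4 + ½·-8·4² = -40 m; v ends -26 m/s.
4–9 s: v starts -26 m/s; Δx = -26·5 + ½·-4·5² = -180 m; v ends -46 m/s.
9–12 s: v starts -46 m/s; Δx = -46·3 + ½·-8·3² = -174 m; v ends -70 m/s.
12–15 s: v starts -70 m/s; Δx = -70·3 + ½·5·3² = -187.5 m; v ends -55 m/s.
x(15) = 3 + Σ Δx = -578.5 m.

-578.5 m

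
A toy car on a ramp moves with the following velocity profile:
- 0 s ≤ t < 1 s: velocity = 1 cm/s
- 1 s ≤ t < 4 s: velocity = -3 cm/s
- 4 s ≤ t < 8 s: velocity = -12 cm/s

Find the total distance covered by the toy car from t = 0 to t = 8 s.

58 cm

Distance (not displacement) is the total path length: add the absolute areas under v-t.
0–1 s: |1| × 1 = 1 cm
1–4 s: |-3| × 3 = 9 cm
4–8 s: |-12| × 4 = 48 cm
Total distance = 58 cm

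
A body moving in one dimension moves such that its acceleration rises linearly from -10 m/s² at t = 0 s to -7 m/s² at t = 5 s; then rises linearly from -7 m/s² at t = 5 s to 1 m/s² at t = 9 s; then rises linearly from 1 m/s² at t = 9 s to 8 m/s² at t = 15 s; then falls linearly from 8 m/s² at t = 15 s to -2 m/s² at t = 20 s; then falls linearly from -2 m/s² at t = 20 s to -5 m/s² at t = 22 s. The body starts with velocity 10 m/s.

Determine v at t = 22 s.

Δv equals the area under the a-t graph; then v = v₀ + Δv.
0–5 s: ½(-10 + -7)(5) = -42.5 m/s
5–9 s: ½(-7 + 1)(4) = -12 m/s
9–15 s: ½(1 + 8)(6) = 27 m/s
15–20 s: ½(8 + -2)(5) = 15 m/s
20–22 s: ½(-2 + -5)(2) = -7 m/s
Δv = -19.5 m/s, so v(22) = 10 + (-19.5) = -9.5 m/s.

-9.5 m/s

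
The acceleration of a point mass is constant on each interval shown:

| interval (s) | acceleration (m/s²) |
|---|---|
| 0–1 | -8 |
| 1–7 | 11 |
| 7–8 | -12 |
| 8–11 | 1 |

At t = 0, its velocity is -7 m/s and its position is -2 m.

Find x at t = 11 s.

261.5 m

On each constant-a segment, Δv = aΔt and Δx = v₀Δt + ½aΔt²; chain segment to segment.
0–1 s: v starts -7 m/s; Δx = -7·1 + ½·-8·1² = -11 m; v ends -15 m/s.
1–7 s: v starts -15 m/s; Δx = -15·6 + ½·11·6² = 108 m; v ends 51 m/s.
7–8 s: v starts 51 m/s; Δx = 51·1 + ½·-12·1² = 45 m; v ends 39 m/s.
8–11 s: v starts 39 m/s; Δx = 39·3 + ½·1·3² = 121.5 m; v ends 42 m/s.
x(11) = -2 + Σ Δx = 261.5 m.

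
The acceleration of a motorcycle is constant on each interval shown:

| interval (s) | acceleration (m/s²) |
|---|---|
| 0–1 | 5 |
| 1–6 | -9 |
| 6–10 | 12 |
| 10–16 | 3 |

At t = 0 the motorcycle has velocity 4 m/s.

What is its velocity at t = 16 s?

Δv equals the area under the a-t graph; then v = v₀ + Δv.
0–1 s: 5 × 1 = 5 m/s
1–6 s: -9 × 5 = -45 m/s
6–10 s: 12 × 4 = 48 m/s
10–16 s: 3 × 6 = 18 m/s
Δv = 26 m/s, so v(16) = 4 + (26) = 30 m/s.

30 m/s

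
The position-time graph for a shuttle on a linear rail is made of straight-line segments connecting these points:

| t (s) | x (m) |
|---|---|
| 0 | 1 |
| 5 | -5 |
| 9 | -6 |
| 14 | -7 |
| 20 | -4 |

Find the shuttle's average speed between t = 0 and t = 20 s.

Average speed = (total path length)/(elapsed time); on a piecewise-linear x-t graph the path length is Σ|Δx|.
0–5 s: |Δx| = |-5 − 1| = 6 m
5–9 s: |Δx| = |-6 − -5| = 1 m
9–14 s: |Δx| = |-7 − -6| = 1 m
14–20 s: |Δx| = |-4 − -7| = 3 m
Total path = 11 m; average speed = 11/20 = 0.55 m/s.

0.55 m/s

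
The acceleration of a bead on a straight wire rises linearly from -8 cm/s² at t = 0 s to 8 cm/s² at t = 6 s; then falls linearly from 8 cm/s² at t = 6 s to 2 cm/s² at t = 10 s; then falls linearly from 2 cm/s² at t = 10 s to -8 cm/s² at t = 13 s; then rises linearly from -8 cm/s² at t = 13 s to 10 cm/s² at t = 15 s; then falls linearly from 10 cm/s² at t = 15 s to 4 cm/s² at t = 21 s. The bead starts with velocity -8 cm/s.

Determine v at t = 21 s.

Δv equals the area under the a-t graph; then v = v₀ + Δv.
0–6 s: ½(-8 + 8)(6) = 0 cm/s
6–10 s: ½(8 + 2)(4) = 20 cm/s
10–13 s: ½(2 + -8)(3) = -9 cm/s
13–15 s: ½(-8 + 10)(2) = 2 cm/s
15–21 s: ½(10 + 4)(6) = 42 cm/s
Δv = 55 cm/s, so v(21) = -8 + (55) = 47 cm/s.

47 cm/s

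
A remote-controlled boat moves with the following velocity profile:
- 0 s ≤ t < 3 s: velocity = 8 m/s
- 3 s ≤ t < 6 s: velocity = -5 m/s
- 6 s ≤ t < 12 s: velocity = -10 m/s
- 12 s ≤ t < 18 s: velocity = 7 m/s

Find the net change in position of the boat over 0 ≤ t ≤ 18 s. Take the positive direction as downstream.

-9 m

Net displacement equals the area under the velocity-time graph (areas below the axis count negative).
0–3 s: 8 × 3 = 24 m
3–6 s: -5 × 3 = -15 m
6–12 s: -10 × 6 = -60 m
12–18 s: 7 × 6 = 42 m
Net displacement = -9 m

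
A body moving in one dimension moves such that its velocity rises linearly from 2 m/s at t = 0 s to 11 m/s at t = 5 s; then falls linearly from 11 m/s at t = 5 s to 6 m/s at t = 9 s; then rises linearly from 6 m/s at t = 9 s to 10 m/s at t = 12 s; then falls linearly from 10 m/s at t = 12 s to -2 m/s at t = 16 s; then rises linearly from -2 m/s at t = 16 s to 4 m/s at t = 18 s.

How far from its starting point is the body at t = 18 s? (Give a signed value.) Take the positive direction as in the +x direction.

108.5 m

Displacement is the signed area under the v-t curve.
0–5 s: ½(2 + 11)(5) = 32.5 m
5–9 s: ½(11 + 6)(4) = 34 m
9–12 s: ½(6 + 10)(3) = 24 m
12–16 s: ½(10 + -2)(4) = 16 m
16–18 s: ½(-2 + 4)(2) = 2 m
Net displacement = 108.5 m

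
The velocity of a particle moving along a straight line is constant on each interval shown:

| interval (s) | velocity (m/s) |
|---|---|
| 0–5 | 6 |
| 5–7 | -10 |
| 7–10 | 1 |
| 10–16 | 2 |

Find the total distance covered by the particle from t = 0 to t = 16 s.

Total distance travelled is ∫|v| dt — sum the magnitudes of each area piece.
0–5 s: |6| × 5 = 30 m
5–7 s: |-10| × 2 = 20 m
7–10 s: |1| × 3 = 3 m
10–16 s: |2| × 6 = 12 m
Total distance = 65 m

65 m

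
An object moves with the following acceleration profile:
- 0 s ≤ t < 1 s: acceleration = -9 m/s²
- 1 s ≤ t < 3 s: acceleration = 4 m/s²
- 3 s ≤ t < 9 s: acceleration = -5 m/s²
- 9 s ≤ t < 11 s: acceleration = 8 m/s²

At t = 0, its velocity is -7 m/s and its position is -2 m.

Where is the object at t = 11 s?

On each constant-a segment, Δv = aΔt and Δx = v₀Δt + ½aΔt²; chain segment to segment.
0–1 s: v starts -7 m/s; Δx = -7·1 + ½·-9·1² = -11.5 m; v ends -16 m/s.
1–3 s: v starts -16 m/s; Δx = -16·2 + ½·4·2² = -24 m; v ends -8 m/s.
3–9 s: v starts -8 m/s; Δx = -8·6 + ½·-5·6² = -138 m; v ends -38 m/s.
9–11 s: v starts -38 m/s; Δx = -38·2 + ½·8·2² = -60 m; v ends -22 m/s.
x(11) = -2 + Σ Δx = -235.5 m.

-235.5 m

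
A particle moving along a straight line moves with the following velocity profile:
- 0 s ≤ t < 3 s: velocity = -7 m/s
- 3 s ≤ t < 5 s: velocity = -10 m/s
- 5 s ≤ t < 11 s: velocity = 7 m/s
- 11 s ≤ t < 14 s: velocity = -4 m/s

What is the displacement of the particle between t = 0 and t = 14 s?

-11 m

Displacement is the signed area under the v-t curve.
0–3 s: -7 × 3 = -21 m
3–5 s: -10 × 2 = -20 m
5–11 s: 7 × 6 = 42 m
11–14 s: -4 × 3 = -12 m
Net displacement = -11 m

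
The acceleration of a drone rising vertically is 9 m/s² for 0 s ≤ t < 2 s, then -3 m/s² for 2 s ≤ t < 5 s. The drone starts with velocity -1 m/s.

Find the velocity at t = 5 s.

8 m/s

Δv equals the area under the a-t graph; then v = v₀ + Δv.
0–2 s: 9 × 2 = 18 m/s
2–5 s: -3 × 3 = -9 m/s
Δv = 9 m/s, so v(5) = -1 + (9) = 8 m/s.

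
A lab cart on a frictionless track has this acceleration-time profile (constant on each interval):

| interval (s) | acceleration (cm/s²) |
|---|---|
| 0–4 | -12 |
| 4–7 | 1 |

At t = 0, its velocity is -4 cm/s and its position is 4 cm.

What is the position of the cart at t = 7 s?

-259.5 cm

On each constant-a segment, Δv = aΔt and Δx = v₀Δt + ½aΔt²; chain segment to segment.
0–4 s: v starts -4 cm/s; Δx = -4·4 + ½·-12·4² = -112 cm; v ends -52 cm/s.
4–7 s: v starts -52 cm/s; Δx = -52·3 + ½·1·3² = -151.5 cm; v ends -49 cm/s.
x(7) = 4 + Σ Δx = -259.5 cm.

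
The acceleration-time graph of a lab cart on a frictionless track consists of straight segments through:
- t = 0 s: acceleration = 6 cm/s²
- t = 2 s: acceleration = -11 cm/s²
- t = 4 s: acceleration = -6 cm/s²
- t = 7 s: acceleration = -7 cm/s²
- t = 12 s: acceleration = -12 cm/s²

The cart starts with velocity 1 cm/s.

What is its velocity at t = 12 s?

Δv equals the area under the a-t graph; then v = v₀ + Δv.
0–2 s: ½(6 + -11)(2) = -5 cm/s
2–4 s: ½(-11 + -6)(2) = -17 cm/s
4–7 s: ½(-6 + -7)(3) = -19.5 cm/s
7–12 s: ½(-7 + -12)(5) = -47.5 cm/s
Δv = -89 cm/s, so v(12) = 1 + (-89) = -88 cm/s.

-88 cm/s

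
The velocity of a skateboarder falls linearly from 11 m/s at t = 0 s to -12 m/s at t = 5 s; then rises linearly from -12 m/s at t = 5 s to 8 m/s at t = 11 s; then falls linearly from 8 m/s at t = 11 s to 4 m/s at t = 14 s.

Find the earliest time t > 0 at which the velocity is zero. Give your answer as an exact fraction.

t = 55/23 s

v changes sign on 0–5 s (from 11 to -12); the graph is linear there, so v = 0 at t = 0 + (-11)·(5 − 0)/(-12 − 11) = 55/23 s.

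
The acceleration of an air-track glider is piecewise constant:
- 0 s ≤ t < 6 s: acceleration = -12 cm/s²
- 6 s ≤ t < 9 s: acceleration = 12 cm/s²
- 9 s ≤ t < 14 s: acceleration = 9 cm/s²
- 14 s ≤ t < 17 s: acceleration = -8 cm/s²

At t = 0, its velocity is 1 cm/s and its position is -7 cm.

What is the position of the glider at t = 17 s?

On each constant-a segment, Δv = aΔt and Δx = v₀Δt + ½aΔt²; chain segment to segment.
0–6 s: v starts 1 cm/s; Δx = 1·6 + ½·-12·6² = -210 cm; v ends -71 cm/s.
6–9 s: v starts -71 cm/s; Δx = -71·3 + ½·12·3² = -159 cm; v ends -35 cm/s.
9–14 s: v starts -35 cm/s; Δx = -35·5 + ½·9·5² = -62.5 cm; v ends 10 cm/s.
14–17 s: v starts 10 cm/s; Δx = 10·3 + ½·-8·3² = -6 cm; v ends -14 cm/s.
x(17) = -7 + Σ Δx = -444.5 cm.

-444.5 cm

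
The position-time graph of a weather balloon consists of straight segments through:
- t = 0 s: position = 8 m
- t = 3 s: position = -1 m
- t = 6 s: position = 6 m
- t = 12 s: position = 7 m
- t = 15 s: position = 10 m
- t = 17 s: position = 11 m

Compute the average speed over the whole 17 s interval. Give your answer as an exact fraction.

Average speed = (total path length)/(elapsed time); on a piecewise-linear x-t graph the path length is Σ|Δx|.
0–3 s: |Δx| = |-1 − 8| = 9 m
3–6 s: |Δx| = |6 − -1| = 7 m
6–12 s: |Δx| = |7 − 6| = 1 m
12–15 s: |Δx| = |10 − 7| = 3 m
15–17 s: |Δx| = |11 − 10| = 1 m
Total path = 21 m; average speed = 21/17 = 21/17 m/s.

21/17 m/s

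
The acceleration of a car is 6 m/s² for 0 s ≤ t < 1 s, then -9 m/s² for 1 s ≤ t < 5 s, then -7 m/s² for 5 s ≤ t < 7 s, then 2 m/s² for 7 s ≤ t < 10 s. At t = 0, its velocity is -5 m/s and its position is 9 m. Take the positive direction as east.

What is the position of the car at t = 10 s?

-283 m

On each constant-a segment, Δv = aΔt and Δx = v₀Δt + ½aΔt²; chain segment to segment.
0–1 s: v starts -5 m/s; Δx = -5·1 + ½·6·1² = -2 m; v ends 1 m/s.
1–5 s: v starts 1 m/s; Δx = 1·4 + ½·-9·4² = -68 m; v ends -35 m/s.
5–7 s: v starts -35 m/s; Δx = -35·2 + ½·-7·2² = -84 m; v ends -49 m/s.
7–10 s: v starts -49 m/s; Δx = -49·3 + ½·2·3² = -138 m; v ends -43 m/s.
x(10) = 9 + Σ Δx = -283 m.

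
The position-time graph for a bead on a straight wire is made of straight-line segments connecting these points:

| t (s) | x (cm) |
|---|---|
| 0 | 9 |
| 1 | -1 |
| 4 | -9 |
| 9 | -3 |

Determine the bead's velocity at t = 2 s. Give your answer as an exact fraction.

-8/3 cm/s

Velocity is the slope of the x-t graph on 1–4 s: (-9 − -1)/(4 − 1) = -8/3 cm/s.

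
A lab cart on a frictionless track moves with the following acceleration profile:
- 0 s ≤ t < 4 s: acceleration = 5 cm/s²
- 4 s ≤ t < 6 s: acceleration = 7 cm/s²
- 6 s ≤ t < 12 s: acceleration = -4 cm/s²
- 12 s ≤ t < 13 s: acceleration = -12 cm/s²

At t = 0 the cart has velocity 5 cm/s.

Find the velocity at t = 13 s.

Δv equals the area under the a-t graph; then v = v₀ + Δv.
0–4 s: 5 × 4 = 20 cm/s
4–6 s: 7 × 2 = 14 cm/s
6–12 s: -4 × 6 = -24 cm/s
12–13 s: -12 × 1 = -12 cm/s
Δv = -2 cm/s, so v(13) = 5 + (-2) = 3 cm/s.

3 cm/s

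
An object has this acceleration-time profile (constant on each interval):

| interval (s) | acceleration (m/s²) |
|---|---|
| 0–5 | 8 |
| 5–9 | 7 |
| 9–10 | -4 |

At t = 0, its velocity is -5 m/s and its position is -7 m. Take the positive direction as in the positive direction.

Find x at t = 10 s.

On each constant-a segment, Δv = aΔt and Δx = v₀Δt + ½aΔt²; chain segment to segment.
0–5 s: v starts -5 m/s; Δx = -5·5 + ½·8·5² = 75 m; v ends 35 m/s.
5–9 s: v starts 35 m/s; Δx = 35·4 + ½·7·4² = 196 m; v ends 63 m/s.
9–10 s: v starts 63 m/s; Δx = 63·1 + ½·-4·1² = 61 m; v ends 59 m/s.
x(10) = -7 + Σ Δx = 325 m.

325 m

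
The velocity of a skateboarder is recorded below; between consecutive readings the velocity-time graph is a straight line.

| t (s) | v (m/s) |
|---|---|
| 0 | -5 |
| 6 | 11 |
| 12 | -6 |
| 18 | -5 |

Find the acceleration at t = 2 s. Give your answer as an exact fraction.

8/3 m/s²

Acceleration is the slope of the v-t graph on 0–6 s: (11 − -5)/(6 − 0) = 8/3 m/s².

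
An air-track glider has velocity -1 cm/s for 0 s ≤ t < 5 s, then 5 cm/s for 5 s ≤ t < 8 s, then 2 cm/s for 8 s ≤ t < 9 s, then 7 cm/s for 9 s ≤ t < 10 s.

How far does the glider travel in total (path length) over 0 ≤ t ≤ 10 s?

Distance (not displacement) is the total path length: add the absolute areas under v-t.
0–5 s: |-1| × 5 = 5 cm
5–8 s: |5| × 3 = 15 cm
8–9 s: |2| × 1 = 2 cm
9–10 s: |7| × 1 = 7 cm
Total distance = 29 cm

29 cm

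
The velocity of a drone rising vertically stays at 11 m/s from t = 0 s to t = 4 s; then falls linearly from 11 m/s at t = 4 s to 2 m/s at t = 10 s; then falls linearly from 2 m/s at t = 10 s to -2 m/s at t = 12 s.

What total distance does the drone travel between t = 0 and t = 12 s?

Total distance travelled is ∫|v| dt — sum the magnitudes of each area piece.
0–4 s: |11| × 4 = 44 m
4–10 s: |½(11 + 2)(6)| = 39 m
10–12 s: v = 0 at t = 11 s; triangle areas 1 + 1 = 2 m
Total distance = 85 m

85 m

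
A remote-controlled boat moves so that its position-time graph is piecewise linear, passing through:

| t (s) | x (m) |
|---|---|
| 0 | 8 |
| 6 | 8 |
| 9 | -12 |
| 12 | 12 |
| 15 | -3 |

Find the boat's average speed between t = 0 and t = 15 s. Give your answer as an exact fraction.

Average speed = (total path length)/(elapsed time); on a piecewise-linear x-t graph the path length is Σ|Δx|.
0–6 s: |Δx| = |8 − 8| = 0 m
6–9 s: |Δx| = |-12 − 8| = 20 m
9–12 s: |Δx| = |12 − -12| = 24 m
12–15 s: |Δx| = |-3 − 12| = 15 m
Total path = 59 m; average speed = 59/15 = 59/15 m/s.

59/15 m/s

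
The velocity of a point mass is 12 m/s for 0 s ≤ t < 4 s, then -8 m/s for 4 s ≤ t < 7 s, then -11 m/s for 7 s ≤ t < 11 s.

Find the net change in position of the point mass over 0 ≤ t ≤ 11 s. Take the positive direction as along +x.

-20 m

Net displacement equals the area under the velocity-time graph (areas below the axis count negative).
0–4 s: 12 × 4 = 48 m
4–7 s: -8 × 3 = -24 m
7–11 s: -11 × 4 = -44 m
Net displacement = -20 m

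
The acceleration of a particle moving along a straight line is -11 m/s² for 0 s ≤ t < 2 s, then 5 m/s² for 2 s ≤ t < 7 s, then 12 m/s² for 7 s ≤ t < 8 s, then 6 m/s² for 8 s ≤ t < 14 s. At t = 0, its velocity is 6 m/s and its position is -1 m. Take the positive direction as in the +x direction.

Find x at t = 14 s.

On each constant-a segment, Δv = aΔt and Δx = v₀Δt + ½aΔt²; chain segment to segment.
0–2 s: v starts 6 m/s; Δx = 6·2 + ½·-11·2² = -10 m; v ends -16 m/s.
2–7 s: v starts -16 m/s; Δx = -16·5 + ½·5·5² = -17.5 m; v ends 9 m/s.
7–8 s: v starts 9 m/s; Δx = 9·1 + ½·12·1² = 15 m; v ends 21 m/s.
8–14 s: v starts 21 m/s; Δx = 21·6 + ½·6·6² = 234 m; v ends 57 m/s.
x(14) = -1 + Σ Δx = 220.5 m.

220.5 m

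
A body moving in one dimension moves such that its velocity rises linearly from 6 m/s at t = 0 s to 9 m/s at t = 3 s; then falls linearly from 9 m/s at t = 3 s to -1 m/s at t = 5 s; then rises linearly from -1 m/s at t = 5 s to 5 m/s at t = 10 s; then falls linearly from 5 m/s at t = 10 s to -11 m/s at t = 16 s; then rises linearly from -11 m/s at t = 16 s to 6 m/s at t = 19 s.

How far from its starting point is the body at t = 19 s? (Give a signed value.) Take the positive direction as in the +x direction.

15 m

Net displacement equals the area under the velocity-time graph (areas below the axis count negative).
0–3 s: ½(6 + 9)(3) = 22.5 m
3–5 s: ½(9 + -1)(2) = 8 m
5–10 s: ½(-1 + 5)(5) = 10 m
10–16 s: ½(5 + -11)(6) = -18 m
16–19 s: ½(-11 + 6)(3) = -7.5 m
Net displacement = 15 m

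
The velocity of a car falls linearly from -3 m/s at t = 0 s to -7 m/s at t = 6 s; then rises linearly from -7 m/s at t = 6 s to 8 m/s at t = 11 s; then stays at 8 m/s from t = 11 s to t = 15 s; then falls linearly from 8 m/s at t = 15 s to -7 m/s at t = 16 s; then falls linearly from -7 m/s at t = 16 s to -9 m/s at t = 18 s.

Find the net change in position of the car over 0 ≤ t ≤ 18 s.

Net displacement equals the area under the velocity-time graph (areas below the axis count negative).
0–6 s: ½(-3 + -7)(6) = -30 m
6–11 s: ½(-7 + 8)(5) = 2.5 m
11–15 s: 8 × 4 = 32 m
15–16 s: ½(8 + -7)(1) = 0.5 m
16–18 s: ½(-7 + -9)(2) = -16 m
Net displacement = -11 m

-11 m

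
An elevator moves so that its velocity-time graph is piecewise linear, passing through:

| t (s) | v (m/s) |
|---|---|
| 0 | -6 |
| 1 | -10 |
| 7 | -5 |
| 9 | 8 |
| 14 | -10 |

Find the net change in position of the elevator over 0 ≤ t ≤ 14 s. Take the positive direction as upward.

Displacement is the signed area under the v-t curve.
0–1 s: ½(-6 + -10)(1) = -8 m
1–7 s: ½(-10 + -5)(6) = -45 m
7–9 s: ½(-5 + 8)(2) = 3 m
9–14 s: ½(8 + -10)(5) = -5 m
Net displacement = -55 m

-55 m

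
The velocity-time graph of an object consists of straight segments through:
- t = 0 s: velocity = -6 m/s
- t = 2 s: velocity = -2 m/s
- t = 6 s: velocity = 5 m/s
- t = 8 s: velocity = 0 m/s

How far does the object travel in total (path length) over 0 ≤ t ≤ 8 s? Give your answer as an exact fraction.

Distance (not displacement) is the total path length: add the absolute areas under v-t.
0–2 s: |½(-6 + -2)(2)| = 8 m
2–6 s: v = 0 at t = 22/7 s; triangle areas 8/7 + 50/7 = 58/7 m
6–8 s: |½(5 + 0)(2)| = 5 m
Total distance = 149/7 m

149/7 m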